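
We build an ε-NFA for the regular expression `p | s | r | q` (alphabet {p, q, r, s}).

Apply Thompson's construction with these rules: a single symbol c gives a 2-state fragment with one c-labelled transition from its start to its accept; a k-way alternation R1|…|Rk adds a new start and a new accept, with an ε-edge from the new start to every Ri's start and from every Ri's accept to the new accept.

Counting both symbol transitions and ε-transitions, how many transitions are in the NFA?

Building bottom-up:
Each of the 4 symbol leaves contributes 1 transition (1 symbol, 0 ε).
  p | s | r | q → 12 transitions (4 symbol, 8 ε)

12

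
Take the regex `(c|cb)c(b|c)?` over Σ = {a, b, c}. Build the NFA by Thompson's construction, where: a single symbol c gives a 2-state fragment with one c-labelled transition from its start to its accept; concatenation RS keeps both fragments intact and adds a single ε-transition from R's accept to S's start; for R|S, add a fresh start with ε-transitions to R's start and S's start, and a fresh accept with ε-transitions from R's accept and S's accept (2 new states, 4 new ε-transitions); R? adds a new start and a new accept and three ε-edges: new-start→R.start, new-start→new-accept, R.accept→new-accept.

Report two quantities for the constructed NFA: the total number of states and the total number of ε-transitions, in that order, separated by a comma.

18, 14

Per subexpression:
Each of the 6 symbol leaves contributes 2 states and 0 ε-transitions.
  cb → 4 states, 1 ε-transition
  c|cb → 8 states, 5 ε-transitions
  b|c → 6 states, 4 ε-transitions
  (b|c)? → 8 states, 7 ε-transitions
  (c|cb)c(b|c)? → 18 states, 14 ε-transitions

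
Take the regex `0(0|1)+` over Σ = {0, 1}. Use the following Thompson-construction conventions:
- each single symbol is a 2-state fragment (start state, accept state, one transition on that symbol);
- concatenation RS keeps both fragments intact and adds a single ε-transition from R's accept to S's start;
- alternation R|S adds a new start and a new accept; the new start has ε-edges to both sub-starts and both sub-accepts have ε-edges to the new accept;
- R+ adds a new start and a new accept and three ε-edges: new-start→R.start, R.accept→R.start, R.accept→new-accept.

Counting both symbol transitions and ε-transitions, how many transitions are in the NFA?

11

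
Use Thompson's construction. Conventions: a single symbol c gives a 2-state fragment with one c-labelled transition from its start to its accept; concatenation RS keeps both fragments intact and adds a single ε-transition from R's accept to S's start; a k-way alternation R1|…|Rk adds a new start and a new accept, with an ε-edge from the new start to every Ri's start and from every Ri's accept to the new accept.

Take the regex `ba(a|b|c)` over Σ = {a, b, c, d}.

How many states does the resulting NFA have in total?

12

Per subexpression:
Each of the 5 symbol leaves contributes a 2-state fragment.
  a|b|c — 8 states
  ba(a|b|c) — 12 states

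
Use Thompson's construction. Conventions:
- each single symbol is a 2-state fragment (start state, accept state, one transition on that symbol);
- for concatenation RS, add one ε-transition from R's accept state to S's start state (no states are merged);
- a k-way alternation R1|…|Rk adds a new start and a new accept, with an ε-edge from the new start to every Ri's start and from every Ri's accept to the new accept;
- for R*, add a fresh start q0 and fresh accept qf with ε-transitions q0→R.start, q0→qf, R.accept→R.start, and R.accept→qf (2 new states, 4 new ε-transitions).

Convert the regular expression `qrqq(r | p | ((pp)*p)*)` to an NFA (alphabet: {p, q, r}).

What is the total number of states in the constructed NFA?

24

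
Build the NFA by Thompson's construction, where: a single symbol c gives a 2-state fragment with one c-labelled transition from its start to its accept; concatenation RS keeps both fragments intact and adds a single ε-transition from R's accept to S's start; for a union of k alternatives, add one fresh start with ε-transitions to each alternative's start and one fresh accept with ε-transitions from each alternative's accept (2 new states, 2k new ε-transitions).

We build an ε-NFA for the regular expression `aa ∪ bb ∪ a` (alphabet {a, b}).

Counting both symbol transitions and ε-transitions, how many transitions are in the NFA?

13

Building bottom-up:
Each of the 5 symbol leaves contributes 1 transition (1 symbol, 0 ε).
  aa : 3 transitions (2 symbol, 1 ε)
  bb : 3 transitions (2 symbol, 1 ε)
  aa ∪ bb ∪ a : 13 transitions (5 symbol, 8 ε)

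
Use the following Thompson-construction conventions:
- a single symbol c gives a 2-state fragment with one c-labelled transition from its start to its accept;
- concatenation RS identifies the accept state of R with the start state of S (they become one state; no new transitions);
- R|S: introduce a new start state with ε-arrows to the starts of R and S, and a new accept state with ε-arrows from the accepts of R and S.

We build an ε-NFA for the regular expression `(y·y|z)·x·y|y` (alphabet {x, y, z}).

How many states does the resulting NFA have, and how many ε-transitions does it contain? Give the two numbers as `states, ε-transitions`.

13, 8

Bottom-up over the parse tree:
Each of the 6 symbol leaves contributes 2 states and 0 ε-transitions.
  y·y — 3 states, 0 ε-transitions
  y·y|z — 7 states, 4 ε-transitions
  (y·y|z)·x·y — 9 states, 4 ε-transitions
  (y·y|z)·x·y|y — 13 states, 8 ε-transitions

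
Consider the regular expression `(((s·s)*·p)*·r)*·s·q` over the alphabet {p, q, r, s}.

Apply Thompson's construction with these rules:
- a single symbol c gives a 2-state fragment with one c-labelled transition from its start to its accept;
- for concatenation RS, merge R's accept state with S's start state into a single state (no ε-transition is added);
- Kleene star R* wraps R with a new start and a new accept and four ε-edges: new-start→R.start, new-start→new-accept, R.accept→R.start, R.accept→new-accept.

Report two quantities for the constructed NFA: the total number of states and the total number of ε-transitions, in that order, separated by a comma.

13, 12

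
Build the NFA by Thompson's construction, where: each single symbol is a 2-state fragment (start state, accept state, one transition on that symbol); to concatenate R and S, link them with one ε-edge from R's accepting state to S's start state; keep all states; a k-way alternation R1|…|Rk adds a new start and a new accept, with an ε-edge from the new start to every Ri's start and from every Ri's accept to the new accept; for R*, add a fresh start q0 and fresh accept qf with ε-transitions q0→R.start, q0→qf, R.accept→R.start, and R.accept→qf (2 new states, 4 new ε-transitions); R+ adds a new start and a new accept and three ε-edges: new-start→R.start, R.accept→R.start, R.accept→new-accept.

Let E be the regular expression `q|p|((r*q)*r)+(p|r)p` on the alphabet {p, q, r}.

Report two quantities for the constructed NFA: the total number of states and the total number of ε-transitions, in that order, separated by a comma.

26, 25

Recursing over subexpressions:
Each of the 8 symbol leaves contributes 2 states and 0 ε-transitions.
  r* = 4 states, 4 ε-transitions
  r*q = 6 states, 5 ε-transitions
  (r*q)* = 8 states, 9 ε-transitions
  (r*q)*r = 10 states, 10 ε-transitions
  ((r*q)*r)+ = 12 states, 13 ε-transitions
  p|r = 6 states, 4 ε-transitions
  ((r*q)*r)+(p|r)p = 20 states, 19 ε-transitions
  q|p|((r*q)*r)+(p|r)p = 26 states, 25 ε-transitions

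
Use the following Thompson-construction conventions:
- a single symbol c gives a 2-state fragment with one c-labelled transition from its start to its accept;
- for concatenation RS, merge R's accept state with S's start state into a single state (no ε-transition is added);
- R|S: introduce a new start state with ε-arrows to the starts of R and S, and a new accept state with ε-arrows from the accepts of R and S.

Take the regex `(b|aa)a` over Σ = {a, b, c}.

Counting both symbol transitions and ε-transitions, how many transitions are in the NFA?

Building bottom-up:
Each of the 4 symbol leaves contributes 1 transition (1 symbol, 0 ε).
  aa → 2 transitions (2 symbol, 0 ε)
  b|aa → 7 transitions (3 symbol, 4 ε)
  (b|aa)a → 8 transitions (4 symbol, 4 ε)

8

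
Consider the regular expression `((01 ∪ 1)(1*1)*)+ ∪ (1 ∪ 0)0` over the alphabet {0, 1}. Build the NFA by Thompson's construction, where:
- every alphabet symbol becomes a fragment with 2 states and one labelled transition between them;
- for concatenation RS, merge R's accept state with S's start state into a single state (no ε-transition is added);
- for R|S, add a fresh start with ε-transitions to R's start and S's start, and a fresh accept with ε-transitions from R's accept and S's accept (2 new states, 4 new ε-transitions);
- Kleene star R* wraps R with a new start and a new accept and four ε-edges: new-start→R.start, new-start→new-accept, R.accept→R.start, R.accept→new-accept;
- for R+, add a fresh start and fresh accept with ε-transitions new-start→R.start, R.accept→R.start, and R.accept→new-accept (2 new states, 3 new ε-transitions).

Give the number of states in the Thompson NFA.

24

Recursing over subexpressions:
Each of the 8 symbol leaves contributes a 2-state fragment.
  01 — 3 states
  01 ∪ 1 — 7 states
  1* — 4 states
  1*1 — 5 states
  (1*1)* — 7 states
  (01 ∪ 1)(1*1)* — 13 states
  ((01 ∪ 1)(1*1)*)+ — 15 states
  1 ∪ 0 — 6 states
  (1 ∪ 0)0 — 7 states
  ((01 ∪ 1)(1*1)*)+ ∪ (1 ∪ 0)0 — 24 states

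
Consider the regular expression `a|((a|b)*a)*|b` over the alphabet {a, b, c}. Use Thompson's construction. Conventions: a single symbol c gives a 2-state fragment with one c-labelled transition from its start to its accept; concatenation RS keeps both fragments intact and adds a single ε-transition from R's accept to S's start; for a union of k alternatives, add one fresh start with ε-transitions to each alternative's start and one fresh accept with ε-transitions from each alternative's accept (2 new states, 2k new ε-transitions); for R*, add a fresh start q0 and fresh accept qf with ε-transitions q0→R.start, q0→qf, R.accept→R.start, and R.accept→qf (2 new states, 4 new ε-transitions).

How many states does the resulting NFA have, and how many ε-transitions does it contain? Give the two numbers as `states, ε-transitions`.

18, 19

Building bottom-up:
Each of the 5 symbol leaves contributes 2 states and 0 ε-transitions.
  a|b = 6 states, 4 ε-transitions
  (a|b)* = 8 states, 8 ε-transitions
  (a|b)*a = 10 states, 9 ε-transitions
  ((a|b)*a)* = 12 states, 13 ε-transitions
  a|((a|b)*a)*|b = 18 states, 19 ε-transitions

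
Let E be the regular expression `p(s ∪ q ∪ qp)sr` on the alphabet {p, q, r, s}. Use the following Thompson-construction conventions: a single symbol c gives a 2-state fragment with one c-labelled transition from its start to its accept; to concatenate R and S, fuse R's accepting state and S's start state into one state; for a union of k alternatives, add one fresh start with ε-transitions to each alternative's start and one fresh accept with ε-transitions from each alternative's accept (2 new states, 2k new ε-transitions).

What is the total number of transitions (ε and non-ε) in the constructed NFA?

13

By structural recursion:
Each of the 7 symbol leaves contributes 1 transition (1 symbol, 0 ε).
  qp = 2 transitions (2 symbol, 0 ε)
  s ∪ q ∪ qp = 10 transitions (4 symbol, 6 ε)
  p(s ∪ q ∪ qp)sr = 13 transitions (7 symbol, 6 ε)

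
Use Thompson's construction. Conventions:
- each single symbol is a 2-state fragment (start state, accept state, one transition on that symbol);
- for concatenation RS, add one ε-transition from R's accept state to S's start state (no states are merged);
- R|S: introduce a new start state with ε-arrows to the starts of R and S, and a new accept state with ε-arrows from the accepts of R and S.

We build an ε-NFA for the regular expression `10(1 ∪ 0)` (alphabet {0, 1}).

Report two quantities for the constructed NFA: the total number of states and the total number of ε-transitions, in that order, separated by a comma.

10, 6

Building bottom-up:
Each of the 4 symbol leaves contributes 2 states and 0 ε-transitions.
  1 ∪ 0 : 6 states, 4 ε-transitions
  10(1 ∪ 0) : 10 states, 6 ε-transitions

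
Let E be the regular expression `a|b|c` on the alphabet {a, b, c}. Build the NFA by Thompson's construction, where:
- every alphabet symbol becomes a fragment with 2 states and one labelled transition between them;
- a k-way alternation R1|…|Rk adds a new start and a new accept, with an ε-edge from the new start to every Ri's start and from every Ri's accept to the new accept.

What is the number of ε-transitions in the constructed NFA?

6

Building bottom-up:
Each of the 3 symbol leaves contributes 0 ε-transitions.
  a|b|c : 6 ε-transitions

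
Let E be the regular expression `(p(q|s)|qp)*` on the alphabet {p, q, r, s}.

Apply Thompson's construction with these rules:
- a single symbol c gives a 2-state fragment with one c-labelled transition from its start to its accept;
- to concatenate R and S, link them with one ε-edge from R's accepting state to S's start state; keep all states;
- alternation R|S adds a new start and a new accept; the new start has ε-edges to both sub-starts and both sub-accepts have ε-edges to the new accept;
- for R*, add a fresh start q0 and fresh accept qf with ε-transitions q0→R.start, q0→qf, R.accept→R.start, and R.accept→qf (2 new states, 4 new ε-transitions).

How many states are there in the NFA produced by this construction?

16

Recursing over subexpressions:
Each of the 5 symbol leaves contributes a 2-state fragment.
  q|s = 6 states
  p(q|s) = 8 states
  qp = 4 states
  p(q|s)|qp = 14 states
  (p(q|s)|qp)* = 16 states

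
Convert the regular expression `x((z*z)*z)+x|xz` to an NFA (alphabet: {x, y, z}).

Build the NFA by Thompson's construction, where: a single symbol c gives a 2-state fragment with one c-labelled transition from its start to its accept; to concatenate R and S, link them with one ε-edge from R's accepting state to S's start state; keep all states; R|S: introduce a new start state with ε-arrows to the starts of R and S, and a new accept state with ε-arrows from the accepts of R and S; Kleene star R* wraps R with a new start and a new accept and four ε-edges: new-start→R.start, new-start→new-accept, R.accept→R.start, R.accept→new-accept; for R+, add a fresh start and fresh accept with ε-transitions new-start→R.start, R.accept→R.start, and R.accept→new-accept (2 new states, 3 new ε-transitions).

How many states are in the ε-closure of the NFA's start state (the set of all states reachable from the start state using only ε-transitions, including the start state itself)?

Compute the ε-closure size of each fragment's start state recursively; a symbol fragment's start has no outgoing ε-edge, so its closure is just itself (size 1).
  z* — new start has ε-edges to the inner start and to the new accept, so |ε-closure| = 2 + 1 = 3
  z*z — the left operand accepts ε, so the closure extends into the next operand (via the concat ε-link); |ε-closure| = 3 + 1 = 4
  (z*z)* — |ε-closure| = 1 (new start) + 4 (body) + 1 (new accept) = 6
  (z*z)*z — the left operand accepts ε, so the closure extends into the next operand (via the concat ε-link); |ε-closure| = 6 + 1 = 7
  ((z*z)*z)+ — new start ε-reaches only the body's start; the new accept needs a symbol first: |ε-closure| = 1 + 7 = 8
  x((z*z)*z)+x — same as the first factor's closure: |ε-closure| = 1
  xz — |ε-closure| equals the left operand's closure size = 1 (its accept is not ε-reachable, so the closure stops there)
  x((z*z)*z)+x|xz — new start ε-reaches every alternative's start; none of them accept ε, so the new accept is not reached: |ε-closure| = 1 + 1 + 1 = 3

3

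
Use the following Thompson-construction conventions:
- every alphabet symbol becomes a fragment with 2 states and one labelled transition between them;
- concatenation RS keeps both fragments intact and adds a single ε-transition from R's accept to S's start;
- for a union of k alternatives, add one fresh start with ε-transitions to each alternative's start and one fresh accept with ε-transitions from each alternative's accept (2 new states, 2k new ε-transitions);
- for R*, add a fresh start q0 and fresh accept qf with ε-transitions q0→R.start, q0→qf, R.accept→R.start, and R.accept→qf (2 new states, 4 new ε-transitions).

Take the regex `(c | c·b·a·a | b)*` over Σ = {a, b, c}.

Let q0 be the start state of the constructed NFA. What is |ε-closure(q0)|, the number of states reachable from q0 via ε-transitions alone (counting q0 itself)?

6

Work bottom-up. For each fragment F, track |ε-closure(F.start)| and whether F's accept lies in that closure (i.e. whether F accepts ε). A single-symbol fragment has closure size 1 and does not accept ε.
  c·b·a·a — |closure| equals the left operand's closure size = 1 (its accept is not ε-reachable, so the closure stops there)
  c | c·b·a·a | b — new start ε-reaches every alternative's start; none of them accept ε, so the new accept is not reached: |closure| = 1 + 1 + 1 + 1 = 4
  (c | c·b·a·a | b)* — |closure| = 1 (new start) + 4 (body) + 1 (new accept) = 6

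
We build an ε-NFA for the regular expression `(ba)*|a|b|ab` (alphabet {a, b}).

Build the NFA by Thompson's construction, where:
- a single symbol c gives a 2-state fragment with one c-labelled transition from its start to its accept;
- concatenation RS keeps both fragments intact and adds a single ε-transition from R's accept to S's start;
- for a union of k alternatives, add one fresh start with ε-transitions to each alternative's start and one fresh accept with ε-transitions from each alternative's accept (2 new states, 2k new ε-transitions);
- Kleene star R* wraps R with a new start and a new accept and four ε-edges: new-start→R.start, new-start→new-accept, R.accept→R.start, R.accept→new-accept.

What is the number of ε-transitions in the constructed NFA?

Building bottom-up:
Each of the 6 symbol leaves contributes 0 ε-transitions.
  ba : 1 ε-transition
  (ba)* : 5 ε-transitions
  ab : 1 ε-transition
  (ba)*|a|b|ab : 14 ε-transitions

14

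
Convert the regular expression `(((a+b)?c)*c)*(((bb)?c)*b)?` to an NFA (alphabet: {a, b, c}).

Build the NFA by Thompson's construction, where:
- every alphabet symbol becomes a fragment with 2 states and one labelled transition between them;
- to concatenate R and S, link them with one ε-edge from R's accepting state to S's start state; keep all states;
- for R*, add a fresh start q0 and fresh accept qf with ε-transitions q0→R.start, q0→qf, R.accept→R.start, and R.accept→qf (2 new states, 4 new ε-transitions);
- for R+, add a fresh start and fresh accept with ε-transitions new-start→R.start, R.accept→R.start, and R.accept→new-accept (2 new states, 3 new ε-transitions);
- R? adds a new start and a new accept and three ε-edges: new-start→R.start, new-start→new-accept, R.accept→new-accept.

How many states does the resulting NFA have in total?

Building bottom-up:
Each of the 8 symbol leaves contributes a 2-state fragment.
  a+ = 4 states
  a+b = 6 states
  (a+b)? = 8 states
  (a+b)?c = 10 states
  ((a+b)?c)* = 12 states
  ((a+b)?c)*c = 14 states
  (((a+b)?c)*c)* = 16 states
  bb = 4 states
  (bb)? = 6 states
  (bb)?c = 8 states
  ((bb)?c)* = 10 states
  ((bb)?c)*b = 12 states
  (((bb)?c)*b)? = 14 states
  (((a+b)?c)*c)*(((bb)?c)*b)? = 30 states

30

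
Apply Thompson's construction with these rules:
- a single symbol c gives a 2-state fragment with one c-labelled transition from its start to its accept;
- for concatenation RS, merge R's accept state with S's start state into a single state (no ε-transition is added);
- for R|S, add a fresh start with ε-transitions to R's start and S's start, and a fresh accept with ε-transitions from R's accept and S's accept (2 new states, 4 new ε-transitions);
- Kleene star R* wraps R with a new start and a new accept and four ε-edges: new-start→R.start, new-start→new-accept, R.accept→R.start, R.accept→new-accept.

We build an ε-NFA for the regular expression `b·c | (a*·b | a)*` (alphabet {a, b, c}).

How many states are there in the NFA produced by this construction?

16

Bottom-up over the parse tree:
Each of the 5 symbol leaves contributes a 2-state fragment.
  b·c — 3 states
  a* — 4 states
  a*·b — 5 states
  a*·b | a — 9 states
  (a*·b | a)* — 11 states
  b·c | (a*·b | a)* — 16 states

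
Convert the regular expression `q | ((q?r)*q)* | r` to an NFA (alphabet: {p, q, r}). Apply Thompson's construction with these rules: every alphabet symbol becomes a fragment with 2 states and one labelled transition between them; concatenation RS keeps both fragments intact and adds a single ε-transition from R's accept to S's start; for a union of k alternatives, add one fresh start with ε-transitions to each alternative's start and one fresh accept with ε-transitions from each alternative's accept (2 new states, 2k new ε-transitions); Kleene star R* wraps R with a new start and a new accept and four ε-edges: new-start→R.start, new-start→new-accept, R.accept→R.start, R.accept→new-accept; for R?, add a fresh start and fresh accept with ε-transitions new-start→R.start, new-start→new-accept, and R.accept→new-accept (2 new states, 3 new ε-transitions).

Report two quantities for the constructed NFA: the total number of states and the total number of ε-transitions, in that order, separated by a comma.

By structural recursion:
Each of the 5 symbol leaves contributes 2 states and 0 ε-transitions.
  q? → 4 states, 3 ε-transitions
  q?r → 6 states, 4 ε-transitions
  (q?r)* → 8 states, 8 ε-transitions
  (q?r)*q → 10 states, 9 ε-transitions
  ((q?r)*q)* → 12 states, 13 ε-transitions
  q | ((q?r)*q)* | r → 18 states, 19 ε-transitions

18, 19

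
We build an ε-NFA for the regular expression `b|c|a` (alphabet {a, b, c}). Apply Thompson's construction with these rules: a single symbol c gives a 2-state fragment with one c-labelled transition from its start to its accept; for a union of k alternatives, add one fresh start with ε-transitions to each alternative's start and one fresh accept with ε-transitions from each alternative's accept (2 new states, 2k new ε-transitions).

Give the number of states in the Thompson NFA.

Recursing over subexpressions:
Each of the 3 symbol leaves contributes a 2-state fragment.
  b|c|a → 8 states

8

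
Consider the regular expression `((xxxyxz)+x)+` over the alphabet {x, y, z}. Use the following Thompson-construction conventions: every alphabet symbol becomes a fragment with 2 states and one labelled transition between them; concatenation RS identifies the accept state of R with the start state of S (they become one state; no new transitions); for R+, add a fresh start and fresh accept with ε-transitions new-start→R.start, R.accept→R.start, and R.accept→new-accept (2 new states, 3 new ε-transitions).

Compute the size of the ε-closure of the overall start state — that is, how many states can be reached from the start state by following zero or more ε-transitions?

3

Let C(F) = |ε-closure(F.start)| within fragment F, and note whether F accepts ε. Symbol fragments have C = 1 and do not accept ε. Then:
  xxxyxz → same as the first factor's closure: |closure| = 1
  (xxxyxz)+ → |closure| = 1 + 1 = 2 (the body doesn't accept ε, so the new accept is not reached)
  (xxxyxz)+x → same as the first factor's closure: |closure| = 2
  ((xxxyxz)+x)+ → |closure| = 1 + 2 = 3 (the body doesn't accept ε, so the new accept is not reached)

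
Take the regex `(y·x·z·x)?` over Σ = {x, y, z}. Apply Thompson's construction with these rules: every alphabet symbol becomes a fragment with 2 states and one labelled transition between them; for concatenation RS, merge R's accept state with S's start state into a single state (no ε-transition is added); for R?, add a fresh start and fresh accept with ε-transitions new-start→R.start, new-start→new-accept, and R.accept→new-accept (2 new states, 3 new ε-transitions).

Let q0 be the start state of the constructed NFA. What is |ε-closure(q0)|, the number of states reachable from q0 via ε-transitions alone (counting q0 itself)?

3

Work bottom-up. For each fragment F, track |ε-closure(F.start)| and whether F's accept lies in that closure (i.e. whether F accepts ε). A single-symbol fragment has closure size 1 and does not accept ε.
  y·x·z·x : same as the first factor's closure: |closure| = 1
  (y·x·z·x)? : |closure| = 1 (new start) + 1 (body) + 1 (new accept, via ε) = 3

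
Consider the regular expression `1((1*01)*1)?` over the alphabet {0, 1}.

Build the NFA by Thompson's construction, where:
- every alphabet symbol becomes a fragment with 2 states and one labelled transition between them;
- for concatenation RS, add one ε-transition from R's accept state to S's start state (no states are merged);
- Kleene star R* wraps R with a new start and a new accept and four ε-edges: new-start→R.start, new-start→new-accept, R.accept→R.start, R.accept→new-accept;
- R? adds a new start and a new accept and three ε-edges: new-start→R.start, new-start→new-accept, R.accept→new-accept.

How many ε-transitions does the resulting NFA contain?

15

Building bottom-up:
Each of the 5 symbol leaves contributes 0 ε-transitions.
  1* : 4 ε-transitions
  1*01 : 6 ε-transitions
  (1*01)* : 10 ε-transitions
  (1*01)*1 : 11 ε-transitions
  ((1*01)*1)? : 14 ε-transitions
  1((1*01)*1)? : 15 ε-transitions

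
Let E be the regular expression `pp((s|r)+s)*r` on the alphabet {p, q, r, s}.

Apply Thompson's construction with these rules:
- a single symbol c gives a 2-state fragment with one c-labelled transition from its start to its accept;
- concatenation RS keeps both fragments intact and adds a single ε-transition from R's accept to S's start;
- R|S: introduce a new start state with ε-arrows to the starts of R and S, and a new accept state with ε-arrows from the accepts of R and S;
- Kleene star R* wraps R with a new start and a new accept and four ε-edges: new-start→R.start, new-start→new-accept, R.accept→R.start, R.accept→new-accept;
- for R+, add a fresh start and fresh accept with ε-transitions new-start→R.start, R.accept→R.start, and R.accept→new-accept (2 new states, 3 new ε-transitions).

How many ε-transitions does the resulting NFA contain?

Recursing over subexpressions:
Each of the 6 symbol leaves contributes 0 ε-transitions.
  s|r : 4 ε-transitions
  (s|r)+ : 7 ε-transitions
  (s|r)+s : 8 ε-transitions
  ((s|r)+s)* : 12 ε-transitions
  pp((s|r)+s)*r : 15 ε-transitions

15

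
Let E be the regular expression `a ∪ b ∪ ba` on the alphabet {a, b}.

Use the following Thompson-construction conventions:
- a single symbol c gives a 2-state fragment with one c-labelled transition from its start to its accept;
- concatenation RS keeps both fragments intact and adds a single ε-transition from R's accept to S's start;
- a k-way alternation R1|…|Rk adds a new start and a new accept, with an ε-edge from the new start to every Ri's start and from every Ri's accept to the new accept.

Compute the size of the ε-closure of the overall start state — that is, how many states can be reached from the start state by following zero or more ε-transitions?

4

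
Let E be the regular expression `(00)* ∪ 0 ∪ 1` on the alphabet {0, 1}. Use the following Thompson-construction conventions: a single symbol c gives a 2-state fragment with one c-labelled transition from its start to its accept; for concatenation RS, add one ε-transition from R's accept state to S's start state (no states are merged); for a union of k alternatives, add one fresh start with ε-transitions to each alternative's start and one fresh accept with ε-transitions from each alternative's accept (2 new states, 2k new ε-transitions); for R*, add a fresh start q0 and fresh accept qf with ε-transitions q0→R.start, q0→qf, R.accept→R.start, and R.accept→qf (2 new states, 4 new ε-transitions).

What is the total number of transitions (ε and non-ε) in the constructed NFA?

Bottom-up over the parse tree:
Each of the 4 symbol leaves contributes 1 transition (1 symbol, 0 ε).
  00 → 3 transitions (2 symbol, 1 ε)
  (00)* → 7 transitions (2 symbol, 5 ε)
  (00)* ∪ 0 ∪ 1 → 15 transitions (4 symbol, 11 ε)

15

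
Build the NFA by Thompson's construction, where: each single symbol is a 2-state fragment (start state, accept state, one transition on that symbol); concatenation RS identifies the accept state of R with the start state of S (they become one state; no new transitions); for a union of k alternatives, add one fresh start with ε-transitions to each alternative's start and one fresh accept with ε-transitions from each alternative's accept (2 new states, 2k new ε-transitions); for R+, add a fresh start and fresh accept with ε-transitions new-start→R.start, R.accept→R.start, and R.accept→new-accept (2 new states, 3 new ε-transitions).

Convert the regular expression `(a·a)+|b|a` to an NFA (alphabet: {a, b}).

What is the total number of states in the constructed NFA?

Per subexpression:
Each of the 4 symbol leaves contributes a 2-state fragment.
  a·a → 3 states
  (a·a)+ → 5 states
  (a·a)+|b|a → 11 states

11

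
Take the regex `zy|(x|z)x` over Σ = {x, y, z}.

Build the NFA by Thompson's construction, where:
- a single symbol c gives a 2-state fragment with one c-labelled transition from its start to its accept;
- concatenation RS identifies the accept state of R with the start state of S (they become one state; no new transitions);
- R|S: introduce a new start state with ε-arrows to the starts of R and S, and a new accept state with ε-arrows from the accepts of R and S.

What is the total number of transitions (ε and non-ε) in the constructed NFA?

Per subexpression:
Each of the 5 symbol leaves contributes 1 transition (1 symbol, 0 ε).
  zy → 2 transitions (2 symbol, 0 ε)
  x|z → 6 transitions (2 symbol, 4 ε)
  (x|z)x → 7 transitions (3 symbol, 4 ε)
  zy|(x|z)x → 13 transitions (5 symbol, 8 ε)

13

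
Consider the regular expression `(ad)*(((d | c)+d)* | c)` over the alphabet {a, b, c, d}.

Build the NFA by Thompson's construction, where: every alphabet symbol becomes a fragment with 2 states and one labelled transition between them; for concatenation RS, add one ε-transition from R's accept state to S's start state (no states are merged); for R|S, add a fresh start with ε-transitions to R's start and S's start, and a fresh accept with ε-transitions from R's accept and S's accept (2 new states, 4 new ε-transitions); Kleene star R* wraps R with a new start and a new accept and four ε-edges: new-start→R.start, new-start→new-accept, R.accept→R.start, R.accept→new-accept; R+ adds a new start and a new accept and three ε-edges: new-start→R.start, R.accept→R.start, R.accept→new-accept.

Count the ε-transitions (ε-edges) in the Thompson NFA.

22

Recursing over subexpressions:
Each of the 6 symbol leaves contributes 0 ε-transitions.
  ad = 1 ε-transition
  (ad)* = 5 ε-transitions
  d | c = 4 ε-transitions
  (d | c)+ = 7 ε-transitions
  (d | c)+d = 8 ε-transitions
  ((d | c)+d)* = 12 ε-transitions
  ((d | c)+d)* | c = 16 ε-transitions
  (ad)*(((d | c)+d)* | c) = 22 ε-transitions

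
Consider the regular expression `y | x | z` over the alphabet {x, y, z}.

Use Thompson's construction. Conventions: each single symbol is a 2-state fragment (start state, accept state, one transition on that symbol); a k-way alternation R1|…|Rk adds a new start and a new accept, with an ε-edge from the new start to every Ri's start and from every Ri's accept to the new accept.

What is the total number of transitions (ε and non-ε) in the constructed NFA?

By structural recursion:
Each of the 3 symbol leaves contributes 1 transition (1 symbol, 0 ε).
  y | x | z : 9 transitions (3 symbol, 6 ε)

9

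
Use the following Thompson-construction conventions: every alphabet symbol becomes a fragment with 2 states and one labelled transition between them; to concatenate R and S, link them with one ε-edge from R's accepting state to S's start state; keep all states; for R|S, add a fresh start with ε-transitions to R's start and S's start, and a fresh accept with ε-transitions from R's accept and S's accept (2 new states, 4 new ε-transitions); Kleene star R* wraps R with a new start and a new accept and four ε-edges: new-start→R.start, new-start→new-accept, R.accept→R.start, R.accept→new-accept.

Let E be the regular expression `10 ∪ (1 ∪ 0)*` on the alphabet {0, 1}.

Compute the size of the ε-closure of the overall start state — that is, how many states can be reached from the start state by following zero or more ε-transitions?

8

Compute the ε-closure size of each fragment's start state recursively; a symbol fragment's start has no outgoing ε-edge, so its closure is just itself (size 1).
  10 : same as the first factor's closure: |ε-closure| = 1
  1 ∪ 0 : |ε-closure| = 1 + 1 + 1 = 3 (the new accept is not ε-reachable since no branch accepts ε)
  (1 ∪ 0)* : the star's fresh start ε-reaches both the body's start and the fresh accept: |ε-closure| = 2 + 3 = 5
  10 ∪ (1 ∪ 0)* : new start ε-reaches every alternative's start; at least one alternative accepts ε, so the union's new accept is reached too: |ε-closure| = 1 + 1 + 5 + 1 = 8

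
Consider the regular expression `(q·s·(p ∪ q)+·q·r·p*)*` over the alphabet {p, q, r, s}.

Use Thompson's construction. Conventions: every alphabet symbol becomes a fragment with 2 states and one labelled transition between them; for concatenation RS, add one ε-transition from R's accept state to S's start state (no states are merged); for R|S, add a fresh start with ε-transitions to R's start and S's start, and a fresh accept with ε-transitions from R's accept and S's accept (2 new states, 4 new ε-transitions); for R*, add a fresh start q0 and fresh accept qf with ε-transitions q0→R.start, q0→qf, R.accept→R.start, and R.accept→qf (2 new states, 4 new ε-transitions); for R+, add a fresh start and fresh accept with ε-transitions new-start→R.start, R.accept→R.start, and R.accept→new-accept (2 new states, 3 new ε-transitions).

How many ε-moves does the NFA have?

20

By structural recursion:
Each of the 7 symbol leaves contributes 0 ε-transitions.
  p ∪ q : 4 ε-transitions
  (p ∪ q)+ : 7 ε-transitions
  p* : 4 ε-transitions
  q·s·(p ∪ q)+·q·r·p* : 16 ε-transitions
  (q·s·(p ∪ q)+·q·r·p*)* : 20 ε-transitions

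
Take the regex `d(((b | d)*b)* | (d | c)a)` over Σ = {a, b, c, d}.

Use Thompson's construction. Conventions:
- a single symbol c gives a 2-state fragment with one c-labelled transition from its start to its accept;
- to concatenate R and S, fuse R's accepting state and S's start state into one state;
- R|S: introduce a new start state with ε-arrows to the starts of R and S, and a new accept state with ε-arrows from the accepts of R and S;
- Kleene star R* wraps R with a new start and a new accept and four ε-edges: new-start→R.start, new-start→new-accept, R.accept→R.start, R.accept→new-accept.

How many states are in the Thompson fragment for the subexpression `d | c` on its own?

Fragment for `d | c`:
Each of the 2 symbol leaves contributes a 2-state fragment.
  d | c = 6 states

6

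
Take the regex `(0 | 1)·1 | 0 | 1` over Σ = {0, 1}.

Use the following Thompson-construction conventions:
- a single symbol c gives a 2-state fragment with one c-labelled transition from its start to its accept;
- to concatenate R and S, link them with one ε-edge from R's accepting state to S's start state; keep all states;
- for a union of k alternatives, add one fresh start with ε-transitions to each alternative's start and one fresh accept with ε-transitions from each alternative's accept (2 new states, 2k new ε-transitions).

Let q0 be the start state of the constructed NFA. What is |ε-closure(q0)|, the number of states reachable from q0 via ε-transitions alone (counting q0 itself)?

Let C(F) = |ε-closure(F.start)| within fragment F, and note whether F accepts ε. Symbol fragments have C = 1 and do not accept ε. Then:
  0 | 1 — new start ε-reaches every alternative's start; none of them accept ε, so the new accept is not reached: |closure| = 1 + 1 + 1 = 3
  (0 | 1)·1 — |closure| equals the left operand's closure size = 3 (its accept is not ε-reachable, so the closure stops there)
  (0 | 1)·1 | 0 | 1 — |closure| = 1 + 3 + 1 + 1 = 6 (the new accept is not ε-reachable since no branch accepts ε)

6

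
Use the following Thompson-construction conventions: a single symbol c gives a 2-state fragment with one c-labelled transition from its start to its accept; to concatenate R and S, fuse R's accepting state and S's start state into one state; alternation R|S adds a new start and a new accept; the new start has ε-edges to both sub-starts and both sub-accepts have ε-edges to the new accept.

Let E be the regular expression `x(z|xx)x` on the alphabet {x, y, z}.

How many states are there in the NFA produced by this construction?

9

By structural recursion:
Each of the 5 symbol leaves contributes a 2-state fragment.
  xx = 3 states
  z|xx = 7 states
  x(z|xx)x = 9 states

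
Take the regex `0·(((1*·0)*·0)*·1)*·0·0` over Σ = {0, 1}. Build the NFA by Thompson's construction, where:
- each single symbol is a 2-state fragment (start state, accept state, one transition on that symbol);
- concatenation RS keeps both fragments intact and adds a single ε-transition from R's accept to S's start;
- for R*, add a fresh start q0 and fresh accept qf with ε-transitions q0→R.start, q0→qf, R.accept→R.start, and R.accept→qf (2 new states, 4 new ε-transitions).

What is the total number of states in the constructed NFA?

By structural recursion:
Each of the 7 symbol leaves contributes a 2-state fragment.
  1* — 4 states
  1*·0 — 6 states
  (1*·0)* — 8 states
  (1*·0)*·0 — 10 states
  ((1*·0)*·0)* — 12 states
  ((1*·0)*·0)*·1 — 14 states
  (((1*·0)*·0)*·1)* — 16 states
  0·(((1*·0)*·0)*·1)*·0·0 — 22 states

22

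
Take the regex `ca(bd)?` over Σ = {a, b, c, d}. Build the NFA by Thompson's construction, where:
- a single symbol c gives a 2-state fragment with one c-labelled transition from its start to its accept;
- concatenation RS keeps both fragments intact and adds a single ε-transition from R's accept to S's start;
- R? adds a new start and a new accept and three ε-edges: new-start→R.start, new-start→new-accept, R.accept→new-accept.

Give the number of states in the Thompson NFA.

10

Per subexpression:
Each of the 4 symbol leaves contributes a 2-state fragment.
  bd = 4 states
  (bd)? = 6 states
  ca(bd)? = 10 states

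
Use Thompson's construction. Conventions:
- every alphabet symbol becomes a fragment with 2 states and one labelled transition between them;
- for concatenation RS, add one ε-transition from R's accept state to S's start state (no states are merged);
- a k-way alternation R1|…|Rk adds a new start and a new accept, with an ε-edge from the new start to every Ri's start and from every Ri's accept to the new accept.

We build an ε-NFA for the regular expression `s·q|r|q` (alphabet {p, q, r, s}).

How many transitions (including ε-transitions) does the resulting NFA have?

11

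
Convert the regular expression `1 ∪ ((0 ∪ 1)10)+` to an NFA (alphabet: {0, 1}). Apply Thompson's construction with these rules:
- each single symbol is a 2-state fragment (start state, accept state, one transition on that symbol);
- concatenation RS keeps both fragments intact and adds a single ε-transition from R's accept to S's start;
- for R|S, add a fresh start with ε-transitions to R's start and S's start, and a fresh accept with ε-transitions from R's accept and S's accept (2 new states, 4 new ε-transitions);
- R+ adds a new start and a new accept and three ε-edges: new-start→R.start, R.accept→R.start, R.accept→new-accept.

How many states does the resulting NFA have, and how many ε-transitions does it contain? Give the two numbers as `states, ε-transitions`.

Building bottom-up:
Each of the 5 symbol leaves contributes 2 states and 0 ε-transitions.
  0 ∪ 1 — 6 states, 4 ε-transitions
  (0 ∪ 1)10 — 10 states, 6 ε-transitions
  ((0 ∪ 1)10)+ — 12 states, 9 ε-transitions
  1 ∪ ((0 ∪ 1)10)+ — 16 states, 13 ε-transitions

16, 13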